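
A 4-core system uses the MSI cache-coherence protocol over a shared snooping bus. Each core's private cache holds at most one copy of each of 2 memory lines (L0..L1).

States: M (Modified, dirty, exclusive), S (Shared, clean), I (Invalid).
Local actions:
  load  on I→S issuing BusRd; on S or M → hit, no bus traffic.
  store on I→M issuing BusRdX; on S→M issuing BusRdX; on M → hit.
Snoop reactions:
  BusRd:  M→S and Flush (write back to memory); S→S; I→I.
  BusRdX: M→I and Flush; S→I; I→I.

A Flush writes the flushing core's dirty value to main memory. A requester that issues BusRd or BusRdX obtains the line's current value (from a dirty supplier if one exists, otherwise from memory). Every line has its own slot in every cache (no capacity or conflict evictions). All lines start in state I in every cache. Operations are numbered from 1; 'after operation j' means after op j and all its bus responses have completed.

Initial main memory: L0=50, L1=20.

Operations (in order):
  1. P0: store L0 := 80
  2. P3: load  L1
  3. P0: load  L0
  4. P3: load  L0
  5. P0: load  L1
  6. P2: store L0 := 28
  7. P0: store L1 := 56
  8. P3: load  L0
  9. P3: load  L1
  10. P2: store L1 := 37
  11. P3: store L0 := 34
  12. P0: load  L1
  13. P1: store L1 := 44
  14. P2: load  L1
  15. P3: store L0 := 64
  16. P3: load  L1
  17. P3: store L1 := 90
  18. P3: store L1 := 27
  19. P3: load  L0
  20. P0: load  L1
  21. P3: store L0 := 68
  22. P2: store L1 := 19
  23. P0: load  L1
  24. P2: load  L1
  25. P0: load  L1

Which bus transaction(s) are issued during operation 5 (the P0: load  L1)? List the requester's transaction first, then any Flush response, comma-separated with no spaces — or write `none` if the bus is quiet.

[1] P0: store L0 := 80 | P0:M(80), P1:I, P2:I, P3:I | bus: BusRdX
[2] P3: load  L1 | P0:I, P1:I, P2:I, P3:S(20) | bus: BusRd
[3] P0: load  L0 | P0:M(80), P1:I, P2:I, P3:I | bus: none
[4] P3: load  L0 | P0:S(80), P1:I, P2:I, P3:S(80) | bus: BusRd,Flush
[5] P0: load  L1 | P0:S(20), P1:I, P2:I, P3:S(20) | bus: BusRd
[6] P2: store L0 := 28 | P0:I, P1:I, P2:M(28), P3:I | bus: BusRdX
[7] P0: store L1 := 56 | P0:M(56), P1:I, P2:I, P3:I | bus: BusRdX
[8] P3: load  L0 | P0:I, P1:I, P2:S(28), P3:S(28) | bus: BusRd,Flush
[9] P3: load  L1 | P0:S(56), P1:I, P2:I, P3:S(56) | bus: BusRd,Flush
[10] P2: store L1 := 37 | P0:I, P1:I, P2:M(37), P3:I | bus: BusRdX
[11] P3: store L0 := 34 | P0:I, P1:I, P2:I, P3:M(34) | bus: BusRdX
[12] P0: load  L1 | P0:S(37), P1:I, P2:S(37), P3:I | bus: BusRd,Flush
[13] P1: store L1 := 44 | P0:I, P1:M(44), P2:I, P3:I | bus: BusRdX
[14] P2: load  L1 | P0:I, P1:S(44), P2:S(44), P3:I | bus: BusRd,Flush
[15] P3: store L0 := 64 | P0:I, P1:I, P2:I, P3:M(64) | bus: none
[16] P3: load  L1 | P0:I, P1:S(44), P2:S(44), P3:S(44) | bus: BusRd
[17] P3: store L1 := 90 | P0:I, P1:I, P2:I, P3:M(90) | bus: BusRdX
[18] P3: store L1 := 27 | P0:I, P1:I, P2:I, P3:M(27) | bus: none
[19] P3: load  L0 | P0:I, P1:I, P2:I, P3:M(64) | bus: none
[20] P0: load  L1 | P0:S(27), P1:I, P2:I, P3:S(27) | bus: BusRd,Flush
[21] P3: store L0 := 68 | P0:I, P1:I, P2:I, P3:M(68) | bus: none
[22] P2: store L1 := 19 | P0:I, P1:I, P2:M(19), P3:I | bus: BusRdX
[23] P0: load  L1 | P0:S(19), P1:I, P2:S(19), P3:I | bus: BusRd,Flush
[24] P2: load  L1 | P0:S(19), P1:I, P2:S(19), P3:I | bus: none
[25] P0: load  L1 | P0:S(19), P1:I, P2:S(19), P3:I | bus: none

bus = BusRd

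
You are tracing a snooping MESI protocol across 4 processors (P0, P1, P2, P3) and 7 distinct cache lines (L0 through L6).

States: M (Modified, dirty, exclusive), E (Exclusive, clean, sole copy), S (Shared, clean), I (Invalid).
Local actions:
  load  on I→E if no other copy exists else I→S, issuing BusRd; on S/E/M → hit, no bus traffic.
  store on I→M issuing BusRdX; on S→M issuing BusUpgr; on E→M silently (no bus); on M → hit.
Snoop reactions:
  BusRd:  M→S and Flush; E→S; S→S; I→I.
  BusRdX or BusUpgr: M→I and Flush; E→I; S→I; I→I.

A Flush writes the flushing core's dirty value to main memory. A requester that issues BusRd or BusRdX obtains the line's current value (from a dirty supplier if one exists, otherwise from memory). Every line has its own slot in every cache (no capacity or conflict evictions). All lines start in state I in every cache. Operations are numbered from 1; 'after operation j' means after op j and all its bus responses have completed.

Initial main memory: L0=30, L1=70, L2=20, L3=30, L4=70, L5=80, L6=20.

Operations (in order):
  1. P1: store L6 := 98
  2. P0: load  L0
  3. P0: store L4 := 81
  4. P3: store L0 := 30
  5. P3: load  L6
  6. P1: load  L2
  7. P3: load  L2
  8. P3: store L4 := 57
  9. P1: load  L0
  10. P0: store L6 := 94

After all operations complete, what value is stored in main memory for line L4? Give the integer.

memory[L4] = 81

[1] P1: store L6 := 98 | P0:I, P1:M(98), P2:I, P3:I | bus: BusRdX
[2] P0: load  L0 | P0:E(30), P1:I, P2:I, P3:I | bus: BusRd
[3] P0: store L4 := 81 | P0:M(81), P1:I, P2:I, P3:I | bus: BusRdX
[4] P3: store L0 := 30 | P0:I, P1:I, P2:I, P3:M(30) | bus: BusRdX
[5] P3: load  L6 | P0:I, P1:S(98), P2:I, P3:S(98) | bus: BusRd,Flush
[6] P1: load  L2 | P0:I, P1:E(20), P2:I, P3:I | bus: BusRd
[7] P3: load  L2 | P0:I, P1:S(20), P2:I, P3:S(20) | bus: BusRd
[8] P3: store L4 := 57 | P0:I, P1:I, P2:I, P3:M(57) | bus: BusRdX,Flush
[9] P1: load  L0 | P0:I, P1:S(30), P2:I, P3:S(30) | bus: BusRd,Flush
[10] P0: store L6 := 94 | P0:M(94), P1:I, P2:I, P3:I | bus: BusRdX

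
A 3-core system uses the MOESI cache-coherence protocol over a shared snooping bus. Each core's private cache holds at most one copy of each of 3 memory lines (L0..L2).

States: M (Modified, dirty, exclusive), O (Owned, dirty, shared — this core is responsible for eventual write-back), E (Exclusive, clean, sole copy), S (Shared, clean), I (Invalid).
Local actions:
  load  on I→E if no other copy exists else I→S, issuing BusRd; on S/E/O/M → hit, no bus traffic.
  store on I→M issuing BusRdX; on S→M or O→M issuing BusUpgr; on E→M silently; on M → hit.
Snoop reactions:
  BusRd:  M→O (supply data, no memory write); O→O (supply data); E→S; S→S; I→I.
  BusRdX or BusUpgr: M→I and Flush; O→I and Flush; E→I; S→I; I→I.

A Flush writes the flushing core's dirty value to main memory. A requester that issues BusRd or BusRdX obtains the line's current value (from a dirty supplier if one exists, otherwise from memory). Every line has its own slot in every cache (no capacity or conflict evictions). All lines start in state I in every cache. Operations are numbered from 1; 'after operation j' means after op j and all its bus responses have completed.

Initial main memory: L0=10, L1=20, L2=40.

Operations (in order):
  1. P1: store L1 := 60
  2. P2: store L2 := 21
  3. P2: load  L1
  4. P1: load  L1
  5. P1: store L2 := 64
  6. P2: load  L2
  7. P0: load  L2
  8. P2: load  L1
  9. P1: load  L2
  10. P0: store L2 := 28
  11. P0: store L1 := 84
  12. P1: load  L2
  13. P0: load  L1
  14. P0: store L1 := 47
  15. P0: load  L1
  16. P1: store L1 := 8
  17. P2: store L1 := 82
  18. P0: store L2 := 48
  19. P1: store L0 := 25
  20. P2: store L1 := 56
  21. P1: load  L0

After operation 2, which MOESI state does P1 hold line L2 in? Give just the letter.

[1] P1: store L1 := 60 | P0:I, P1:M(60), P2:I | bus: BusRdX
[2] P2: store L2 := 21 | P0:I, P1:I, P2:M(21) | bus: BusRdX
[3] P2: load  L1 | P0:I, P1:O(60), P2:S(60) | bus: BusRd
[4] P1: load  L1 | P0:I, P1:O(60), P2:S(60) | bus: none
[5] P1: store L2 := 64 | P0:I, P1:M(64), P2:I | bus: BusRdX,Flush
[6] P2: load  L2 | P0:I, P1:O(64), P2:S(64) | bus: BusRd
[7] P0: load  L2 | P0:S(64), P1:O(64), P2:S(64) | bus: BusRd
[8] P2: load  L1 | P0:I, P1:O(60), P2:S(60) | bus: none
[9] P1: load  L2 | P0:S(64), P1:O(64), P2:S(64) | bus: none
[10] P0: store L2 := 28 | P0:M(28), P1:I, P2:I | bus: BusUpgr,Flush
[11] P0: store L1 := 84 | P0:M(84), P1:I, P2:I | bus: BusRdX,Flush
[12] P1: load  L2 | P0:O(28), P1:S(28), P2:I | bus: BusRd
[13] P0: load  L1 | P0:M(84), P1:I, P2:I | bus: none
[14] P0: store L1 := 47 | P0:M(47), P1:I, P2:I | bus: none
[15] P0: load  L1 | P0:M(47), P1:I, P2:I | bus: none
[16] P1: store L1 := 8 | P0:I, P1:M(8), P2:I | bus: BusRdX,Flush
[17] P2: store L1 := 82 | P0:I, P1:I, P2:M(82) | bus: BusRdX,Flush
[18] P0: store L2 := 48 | P0:M(48), P1:I, P2:I | bus: BusUpgr
[19] P1: store L0 := 25 | P0:I, P1:M(25), P2:I | bus: BusRdX
[20] P2: store L1 := 56 | P0:I, P1:I, P2:M(56) | bus: none
[21] P1: load  L0 | P0:I, P1:M(25), P2:I | bus: none

state = I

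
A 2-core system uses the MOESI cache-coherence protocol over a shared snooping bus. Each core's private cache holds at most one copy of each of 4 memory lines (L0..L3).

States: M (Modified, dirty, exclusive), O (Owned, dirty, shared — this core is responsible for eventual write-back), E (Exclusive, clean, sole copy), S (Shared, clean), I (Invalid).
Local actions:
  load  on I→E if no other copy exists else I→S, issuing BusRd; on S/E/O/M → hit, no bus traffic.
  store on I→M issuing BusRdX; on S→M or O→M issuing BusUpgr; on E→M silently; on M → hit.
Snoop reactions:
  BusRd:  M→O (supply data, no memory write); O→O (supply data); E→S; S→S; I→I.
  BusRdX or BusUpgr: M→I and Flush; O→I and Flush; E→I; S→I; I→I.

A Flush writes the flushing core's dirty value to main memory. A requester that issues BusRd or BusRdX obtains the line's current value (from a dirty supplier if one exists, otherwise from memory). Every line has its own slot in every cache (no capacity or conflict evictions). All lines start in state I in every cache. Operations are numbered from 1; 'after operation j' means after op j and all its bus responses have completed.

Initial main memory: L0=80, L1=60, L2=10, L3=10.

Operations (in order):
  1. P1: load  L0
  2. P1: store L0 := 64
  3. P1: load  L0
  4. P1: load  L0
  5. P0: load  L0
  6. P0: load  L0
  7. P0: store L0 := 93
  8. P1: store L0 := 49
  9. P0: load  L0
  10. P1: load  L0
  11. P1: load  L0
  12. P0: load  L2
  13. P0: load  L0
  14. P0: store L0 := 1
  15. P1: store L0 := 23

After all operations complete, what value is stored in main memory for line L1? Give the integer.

memory[L1] = 60

step 1: P1: load  L0  ⟶  IE  (L0)  txn=BusRd  M[L0]=80
step 2: P1: store L0 := 64  ⟶  IM  (L0)  txn=∅  M[L0]=80
step 3: P1: load  L0  ⟶  IM  (L0)  txn=∅  M[L0]=80
step 4: P1: load  L0  ⟶  IM  (L0)  txn=∅  M[L0]=80
step 5: P0: load  L0  ⟶  SO  (L0)  txn=BusRd  M[L0]=80
step 6: P0: load  L0  ⟶  SO  (L0)  txn=∅  M[L0]=80
step 7: P0: store L0 := 93  ⟶  MI  (L0)  txn=BusUpgr+Flush  M[L0]=64
step 8: P1: store L0 := 49  ⟶  IM  (L0)  txn=BusRdX+Flush  M[L0]=93
step 9: P0: load  L0  ⟶  SO  (L0)  txn=BusRd  M[L0]=93
step 10: P1: load  L0  ⟶  SO  (L0)  txn=∅  M[L0]=93
step 11: P1: load  L0  ⟶  SO  (L0)  txn=∅  M[L0]=93
step 12: P0: load  L2  ⟶  EI  (L2)  txn=BusRd  M[L2]=10
step 13: P0: load  L0  ⟶  SO  (L0)  txn=∅  M[L0]=93
step 14: P0: store L0 := 1  ⟶  MI  (L0)  txn=BusUpgr+Flush  M[L0]=49
step 15: P1: store L0 := 23  ⟶  IM  (L0)  txn=BusRdX+Flush  M[L0]=1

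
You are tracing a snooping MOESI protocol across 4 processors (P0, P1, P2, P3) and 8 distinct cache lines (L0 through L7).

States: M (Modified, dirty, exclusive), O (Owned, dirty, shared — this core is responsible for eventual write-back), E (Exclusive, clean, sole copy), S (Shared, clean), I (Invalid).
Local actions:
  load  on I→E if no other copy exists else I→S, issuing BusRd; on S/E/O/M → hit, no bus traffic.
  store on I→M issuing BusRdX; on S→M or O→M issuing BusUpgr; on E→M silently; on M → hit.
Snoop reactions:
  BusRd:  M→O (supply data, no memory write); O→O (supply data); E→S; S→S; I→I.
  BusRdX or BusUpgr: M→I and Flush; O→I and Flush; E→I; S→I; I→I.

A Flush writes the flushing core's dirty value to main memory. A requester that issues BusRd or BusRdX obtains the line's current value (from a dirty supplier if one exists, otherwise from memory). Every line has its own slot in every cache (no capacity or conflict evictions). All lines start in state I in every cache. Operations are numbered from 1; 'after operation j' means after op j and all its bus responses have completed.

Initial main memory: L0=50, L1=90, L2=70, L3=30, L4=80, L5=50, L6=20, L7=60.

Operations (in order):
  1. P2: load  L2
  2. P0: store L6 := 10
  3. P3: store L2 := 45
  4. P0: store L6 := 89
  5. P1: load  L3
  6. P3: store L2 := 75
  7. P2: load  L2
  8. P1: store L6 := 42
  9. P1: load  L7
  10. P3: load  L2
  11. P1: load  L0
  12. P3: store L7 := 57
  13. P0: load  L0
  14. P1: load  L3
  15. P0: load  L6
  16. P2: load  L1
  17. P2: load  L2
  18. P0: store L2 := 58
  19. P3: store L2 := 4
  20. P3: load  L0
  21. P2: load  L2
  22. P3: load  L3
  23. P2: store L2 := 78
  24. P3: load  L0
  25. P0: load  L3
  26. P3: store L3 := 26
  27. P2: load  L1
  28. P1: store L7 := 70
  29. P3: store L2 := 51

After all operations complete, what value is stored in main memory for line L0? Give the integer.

1. P2: load  L2  bus=[BusRd]  L2: P0=I P1=I P2=E P3=I  mem[L2]=70
2. P0: store L6 := 10  bus=[BusRdX]  L6: P0=M P1=I P2=I P3=I  mem[L6]=20
3. P3: store L2 := 45  bus=[BusRdX]  L2: P0=I P1=I P2=I P3=M  mem[L2]=70
4. P0: store L6 := 89  bus=[-]  L6: P0=M P1=I P2=I P3=I  mem[L6]=20
5. P1: load  L3  bus=[BusRd]  L3: P0=I P1=E P2=I P3=I  mem[L3]=30
6. P3: store L2 := 75  bus=[-]  L2: P0=I P1=I P2=I P3=M  mem[L2]=70
7. P2: load  L2  bus=[BusRd]  L2: P0=I P1=I P2=S P3=O  mem[L2]=70
8. P1: store L6 := 42  bus=[BusRdX,Flush]  L6: P0=I P1=M P2=I P3=I  mem[L6]=89
9. P1: load  L7  bus=[BusRd]  L7: P0=I P1=E P2=I P3=I  mem[L7]=60
10. P3: load  L2  bus=[-]  L2: P0=I P1=I P2=S P3=O  mem[L2]=70
11. P1: load  L0  bus=[BusRd]  L0: P0=I P1=E P2=I P3=I  mem[L0]=50
12. P3: store L7 := 57  bus=[BusRdX]  L7: P0=I P1=I P2=I P3=M  mem[L7]=60
13. P0: load  L0  bus=[BusRd]  L0: P0=S P1=S P2=I P3=I  mem[L0]=50
14. P1: load  L3  bus=[-]  L3: P0=I P1=E P2=I P3=I  mem[L3]=30
15. P0: load  L6  bus=[BusRd]  L6: P0=S P1=O P2=I P3=I  mem[L6]=89
16. P2: load  L1  bus=[BusRd]  L1: P0=I P1=I P2=E P3=I  mem[L1]=90
17. P2: load  L2  bus=[-]  L2: P0=I P1=I P2=S P3=O  mem[L2]=70
18. P0: store L2 := 58  bus=[BusRdX,Flush]  L2: P0=M P1=I P2=I P3=I  mem[L2]=75
19. P3: store L2 := 4  bus=[BusRdX,Flush]  L2: P0=I P1=I P2=I P3=M  mem[L2]=58
20. P3: load  L0  bus=[BusRd]  L0: P0=S P1=S P2=I P3=S  mem[L0]=50
21. P2: load  L2  bus=[BusRd]  L2: P0=I P1=I P2=S P3=O  mem[L2]=58
22. P3: load  L3  bus=[BusRd]  L3: P0=I P1=S P2=I P3=S  mem[L3]=30
23. P2: store L2 := 78  bus=[BusUpgr,Flush]  L2: P0=I P1=I P2=M P3=I  mem[L2]=4
24. P3: load  L0  bus=[-]  L0: P0=S P1=S P2=I P3=S  mem[L0]=50
25. P0: load  L3  bus=[BusRd]  L3: P0=S P1=S P2=I P3=S  mem[L3]=30
26. P3: store L3 := 26  bus=[BusUpgr]  L3: P0=I P1=I P2=I P3=M  mem[L3]=30
27. P2: load  L1  bus=[-]  L1: P0=I P1=I P2=E P3=I  mem[L1]=90
28. P1: store L7 := 70  bus=[BusRdX,Flush]  L7: P0=I P1=M P2=I P3=I  mem[L7]=57
29. P3: store L2 := 51  bus=[BusRdX,Flush]  L2: P0=I P1=I P2=I P3=M  mem[L2]=78

memory[L0] = 50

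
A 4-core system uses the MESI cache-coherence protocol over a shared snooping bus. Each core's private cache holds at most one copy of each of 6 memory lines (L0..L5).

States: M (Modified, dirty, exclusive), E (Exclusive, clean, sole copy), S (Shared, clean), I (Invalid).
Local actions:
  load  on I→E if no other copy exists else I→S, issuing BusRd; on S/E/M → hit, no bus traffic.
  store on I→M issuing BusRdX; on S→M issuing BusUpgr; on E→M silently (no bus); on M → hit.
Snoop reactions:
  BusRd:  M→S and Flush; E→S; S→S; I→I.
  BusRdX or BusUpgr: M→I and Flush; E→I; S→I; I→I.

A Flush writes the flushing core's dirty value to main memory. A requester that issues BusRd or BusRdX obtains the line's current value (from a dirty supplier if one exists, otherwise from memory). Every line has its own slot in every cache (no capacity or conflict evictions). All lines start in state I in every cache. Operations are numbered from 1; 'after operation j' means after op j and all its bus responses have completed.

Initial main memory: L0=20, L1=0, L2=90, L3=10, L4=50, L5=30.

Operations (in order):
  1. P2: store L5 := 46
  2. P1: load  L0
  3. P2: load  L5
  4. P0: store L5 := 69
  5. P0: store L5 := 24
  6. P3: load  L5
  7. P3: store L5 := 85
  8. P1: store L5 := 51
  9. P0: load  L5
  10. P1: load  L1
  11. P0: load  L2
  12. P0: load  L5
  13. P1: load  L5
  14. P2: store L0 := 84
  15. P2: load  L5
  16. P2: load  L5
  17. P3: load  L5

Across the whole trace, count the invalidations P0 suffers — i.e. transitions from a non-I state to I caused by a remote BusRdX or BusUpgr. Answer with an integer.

invalidations = 1

[1] P2: store L5 := 46 | P0:I, P1:I, P2:M(46), P3:I | bus: BusRdX
[2] P1: load  L0 | P0:I, P1:E(20), P2:I, P3:I | bus: BusRd
[3] P2: load  L5 | P0:I, P1:I, P2:M(46), P3:I | bus: none
[4] P0: store L5 := 69 | P0:M(69), P1:I, P2:I, P3:I | bus: BusRdX,Flush
[5] P0: store L5 := 24 | P0:M(24), P1:I, P2:I, P3:I | bus: none
[6] P3: load  L5 | P0:S(24), P1:I, P2:I, P3:S(24) | bus: BusRd,Flush
[7] P3: store L5 := 85 | P0:I, P1:I, P2:I, P3:M(85) | bus: BusUpgr
[8] P1: store L5 := 51 | P0:I, P1:M(51), P2:I, P3:I | bus: BusRdX,Flush
[9] P0: load  L5 | P0:S(51), P1:S(51), P2:I, P3:I | bus: BusRd,Flush
[10] P1: load  L1 | P0:I, P1:E(0), P2:I, P3:I | bus: BusRd
[11] P0: load  L2 | P0:E(90), P1:I, P2:I, P3:I | bus: BusRd
[12] P0: load  L5 | P0:S(51), P1:S(51), P2:I, P3:I | bus: none
[13] P1: load  L5 | P0:S(51), P1:S(51), P2:I, P3:I | bus: none
[14] P2: store L0 := 84 | P0:I, P1:I, P2:M(84), P3:I | bus: BusRdX
[15] P2: load  L5 | P0:S(51), P1:S(51), P2:S(51), P3:I | bus: BusRd
[16] P2: load  L5 | P0:S(51), P1:S(51), P2:S(51), P3:I | bus: none
[17] P3: load  L5 | P0:S(51), P1:S(51), P2:S(51), P3:S(51) | bus: BusRd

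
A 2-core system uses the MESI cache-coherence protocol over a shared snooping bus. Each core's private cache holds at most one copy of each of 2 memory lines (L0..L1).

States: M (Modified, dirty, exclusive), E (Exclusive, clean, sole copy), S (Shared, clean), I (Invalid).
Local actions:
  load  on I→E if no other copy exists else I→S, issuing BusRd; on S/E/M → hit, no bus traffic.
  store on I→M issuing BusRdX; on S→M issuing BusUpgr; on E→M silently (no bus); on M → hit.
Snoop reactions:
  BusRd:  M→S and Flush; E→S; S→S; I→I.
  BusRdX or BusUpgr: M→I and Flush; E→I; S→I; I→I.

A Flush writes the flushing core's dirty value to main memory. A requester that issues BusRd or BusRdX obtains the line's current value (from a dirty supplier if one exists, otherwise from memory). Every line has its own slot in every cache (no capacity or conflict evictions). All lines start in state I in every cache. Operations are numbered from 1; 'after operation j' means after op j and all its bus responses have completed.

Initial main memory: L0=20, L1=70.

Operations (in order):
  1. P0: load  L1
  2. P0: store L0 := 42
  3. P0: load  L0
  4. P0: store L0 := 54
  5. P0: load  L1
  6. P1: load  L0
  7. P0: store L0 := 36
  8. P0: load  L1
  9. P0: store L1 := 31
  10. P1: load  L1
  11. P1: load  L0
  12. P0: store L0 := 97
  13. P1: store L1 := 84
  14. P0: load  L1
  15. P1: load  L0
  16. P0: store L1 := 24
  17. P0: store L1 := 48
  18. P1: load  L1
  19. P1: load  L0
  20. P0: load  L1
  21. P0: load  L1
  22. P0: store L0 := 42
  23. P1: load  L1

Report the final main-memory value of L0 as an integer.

memory[L0] = 97

[1] P0: load  L1 | P0:E(70), P1:I | bus: BusRd
[2] P0: store L0 := 42 | P0:M(42), P1:I | bus: BusRdX
[3] P0: load  L0 | P0:M(42), P1:I | bus: none
[4] P0: store L0 := 54 | P0:M(54), P1:I | bus: none
[5] P0: load  L1 | P0:E(70), P1:I | bus: none
[6] P1: load  L0 | P0:S(54), P1:S(54) | bus: BusRd,Flush
[7] P0: store L0 := 36 | P0:M(36), P1:I | bus: BusUpgr
[8] P0: load  L1 | P0:E(70), P1:I | bus: none
[9] P0: store L1 := 31 | P0:M(31), P1:I | bus: none
[10] P1: load  L1 | P0:S(31), P1:S(31) | bus: BusRd,Flush
[11] P1: load  L0 | P0:S(36), P1:S(36) | bus: BusRd,Flush
[12] P0: store L0 := 97 | P0:M(97), P1:I | bus: BusUpgr
[13] P1: store L1 := 84 | P0:I, P1:M(84) | bus: BusUpgr
[14] P0: load  L1 | P0:S(84), P1:S(84) | bus: BusRd,Flush
[15] P1: load  L0 | P0:S(97), P1:S(97) | bus: BusRd,Flush
[16] P0: store L1 := 24 | P0:M(24), P1:I | bus: BusUpgr
[17] P0: store L1 := 48 | P0:M(48), P1:I | bus: none
[18] P1: load  L1 | P0:S(48), P1:S(48) | bus: BusRd,Flush
[19] P1: load  L0 | P0:S(97), P1:S(97) | bus: none
[20] P0: load  L1 | P0:S(48), P1:S(48) | bus: none
[21] P0: load  L1 | P0:S(48), P1:S(48) | bus: none
[22] P0: store L0 := 42 | P0:M(42), P1:I | bus: BusUpgr
[23] P1: load  L1 | P0:S(48), P1:S(48) | bus: none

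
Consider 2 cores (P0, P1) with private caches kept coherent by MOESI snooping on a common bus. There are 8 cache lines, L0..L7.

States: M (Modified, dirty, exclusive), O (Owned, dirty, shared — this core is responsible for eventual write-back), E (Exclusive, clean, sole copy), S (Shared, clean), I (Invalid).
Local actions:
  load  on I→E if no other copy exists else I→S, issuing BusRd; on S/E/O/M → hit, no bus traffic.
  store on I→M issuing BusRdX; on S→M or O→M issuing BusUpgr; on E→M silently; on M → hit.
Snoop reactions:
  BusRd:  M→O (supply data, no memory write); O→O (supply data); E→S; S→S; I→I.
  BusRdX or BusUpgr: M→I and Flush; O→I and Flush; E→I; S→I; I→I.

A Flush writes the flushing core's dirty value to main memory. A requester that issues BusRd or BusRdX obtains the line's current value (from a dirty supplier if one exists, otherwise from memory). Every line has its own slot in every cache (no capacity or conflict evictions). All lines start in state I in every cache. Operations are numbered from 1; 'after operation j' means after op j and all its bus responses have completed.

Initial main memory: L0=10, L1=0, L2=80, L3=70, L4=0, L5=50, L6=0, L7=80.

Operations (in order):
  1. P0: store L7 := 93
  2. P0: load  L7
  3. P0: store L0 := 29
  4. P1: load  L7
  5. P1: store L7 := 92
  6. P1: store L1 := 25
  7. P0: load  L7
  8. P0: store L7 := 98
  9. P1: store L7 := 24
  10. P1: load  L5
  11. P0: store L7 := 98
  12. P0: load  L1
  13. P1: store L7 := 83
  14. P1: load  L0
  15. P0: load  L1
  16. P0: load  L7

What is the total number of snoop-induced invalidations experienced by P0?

invalidations = 3

1. P0: store L7 := 93  bus=[BusRdX]  L7: P0=M P1=I  mem[L7]=80
2. P0: load  L7  bus=[-]  L7: P0=M P1=I  mem[L7]=80
3. P0: store L0 := 29  bus=[BusRdX]  L0: P0=M P1=I  mem[L0]=10
4. P1: load  L7  bus=[BusRd]  L7: P0=O P1=S  mem[L7]=80
5. P1: store L7 := 92  bus=[BusUpgr,Flush]  L7: P0=I P1=M  mem[L7]=93
6. P1: store L1 := 25  bus=[BusRdX]  L1: P0=I P1=M  mem[L1]=0
7. P0: load  L7  bus=[BusRd]  L7: P0=S P1=O  mem[L7]=93
8. P0: store L7 := 98  bus=[BusUpgr,Flush]  L7: P0=M P1=I  mem[L7]=92
9. P1: store L7 := 24  bus=[BusRdX,Flush]  L7: P0=I P1=M  mem[L7]=98
10. P1: load  L5  bus=[BusRd]  L5: P0=I P1=E  mem[L5]=50
11. P0: store L7 := 98  bus=[BusRdX,Flush]  L7: P0=M P1=I  mem[L7]=24
12. P0: load  L1  bus=[BusRd]  L1: P0=S P1=O  mem[L1]=0
13. P1: store L7 := 83  bus=[BusRdX,Flush]  L7: P0=I P1=M  mem[L7]=98
14. P1: load  L0  bus=[BusRd]  L0: P0=O P1=S  mem[L0]=10
15. P0: load  L1  bus=[-]  L1: P0=S P1=O  mem[L1]=0
16. P0: load  L7  bus=[BusRd]  L7: P0=S P1=O  mem[L7]=98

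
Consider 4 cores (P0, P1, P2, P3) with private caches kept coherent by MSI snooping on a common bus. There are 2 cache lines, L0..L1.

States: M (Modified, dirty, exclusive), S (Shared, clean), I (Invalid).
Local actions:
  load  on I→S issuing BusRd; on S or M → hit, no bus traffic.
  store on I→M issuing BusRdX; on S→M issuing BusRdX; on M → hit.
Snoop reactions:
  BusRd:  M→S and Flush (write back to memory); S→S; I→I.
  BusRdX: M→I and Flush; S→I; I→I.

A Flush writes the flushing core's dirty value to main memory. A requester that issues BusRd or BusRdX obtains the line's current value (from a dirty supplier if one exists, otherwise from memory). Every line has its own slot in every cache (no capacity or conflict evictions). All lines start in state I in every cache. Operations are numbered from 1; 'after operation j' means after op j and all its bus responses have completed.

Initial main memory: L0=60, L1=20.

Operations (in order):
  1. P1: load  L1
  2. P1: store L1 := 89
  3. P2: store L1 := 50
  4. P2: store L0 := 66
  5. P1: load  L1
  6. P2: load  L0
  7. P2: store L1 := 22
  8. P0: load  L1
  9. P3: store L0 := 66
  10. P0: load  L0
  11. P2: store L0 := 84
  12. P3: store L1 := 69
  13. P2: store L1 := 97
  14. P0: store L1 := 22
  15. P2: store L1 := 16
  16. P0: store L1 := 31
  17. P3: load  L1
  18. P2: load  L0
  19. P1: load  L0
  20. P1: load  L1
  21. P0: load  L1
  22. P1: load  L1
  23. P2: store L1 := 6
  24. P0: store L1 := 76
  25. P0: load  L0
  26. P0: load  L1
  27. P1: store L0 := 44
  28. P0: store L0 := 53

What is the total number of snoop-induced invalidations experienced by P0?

1. P1: load  L1  bus=[BusRd]  L1: P0=I P1=S P2=I P3=I  mem[L1]=20
2. P1: store L1 := 89  bus=[BusRdX]  L1: P0=I P1=M P2=I P3=I  mem[L1]=20
3. P2: store L1 := 50  bus=[BusRdX,Flush]  L1: P0=I P1=I P2=M P3=I  mem[L1]=89
4. P2: store L0 := 66  bus=[BusRdX]  L0: P0=I P1=I P2=M P3=I  mem[L0]=60
5. P1: load  L1  bus=[BusRd,Flush]  L1: P0=I P1=S P2=S P3=I  mem[L1]=50
6. P2: load  L0  bus=[-]  L0: P0=I P1=I P2=M P3=I  mem[L0]=60
7. P2: store L1 := 22  bus=[BusRdX]  L1: P0=I P1=I P2=M P3=I  mem[L1]=50
8. P0: load  L1  bus=[BusRd,Flush]  L1: P0=S P1=I P2=S P3=I  mem[L1]=22
9. P3: store L0 := 66  bus=[BusRdX,Flush]  L0: P0=I P1=I P2=I P3=M  mem[L0]=66
10. P0: load  L0  bus=[BusRd,Flush]  L0: P0=S P1=I P2=I P3=S  mem[L0]=66
11. P2: store L0 := 84  bus=[BusRdX]  L0: P0=I P1=I P2=M P3=I  mem[L0]=66
12. P3: store L1 := 69  bus=[BusRdX]  L1: P0=I P1=I P2=I P3=M  mem[L1]=22
13. P2: store L1 := 97  bus=[BusRdX,Flush]  L1: P0=I P1=I P2=M P3=I  mem[L1]=69
14. P0: store L1 := 22  bus=[BusRdX,Flush]  L1: P0=M P1=I P2=I P3=I  mem[L1]=97
15. P2: store L1 := 16  bus=[BusRdX,Flush]  L1: P0=I P1=I P2=M P3=I  mem[L1]=22
16. P0: store L1 := 31  bus=[BusRdX,Flush]  L1: P0=M P1=I P2=I P3=I  mem[L1]=16
17. P3: load  L1  bus=[BusRd,Flush]  L1: P0=S P1=I P2=I P3=S  mem[L1]=31
18. P2: load  L0  bus=[-]  L0: P0=I P1=I P2=M P3=I  mem[L0]=66
19. P1: load  L0  bus=[BusRd,Flush]  L0: P0=I P1=S P2=S P3=I  mem[L0]=84
20. P1: load  L1  bus=[BusRd]  L1: P0=S P1=S P2=I P3=S  mem[L1]=31
21. P0: load  L1  bus=[-]  L1: P0=S P1=S P2=I P3=S  mem[L1]=31
22. P1: load  L1  bus=[-]  L1: P0=S P1=S P2=I P3=S  mem[L1]=31
23. P2: store L1 := 6  bus=[BusRdX]  L1: P0=I P1=I P2=M P3=I  mem[L1]=31
24. P0: store L1 := 76  bus=[BusRdX,Flush]  L1: P0=M P1=I P2=I P3=I  mem[L1]=6
25. P0: load  L0  bus=[BusRd]  L0: P0=S P1=S P2=S P3=I  mem[L0]=84
26. P0: load  L1  bus=[-]  L1: P0=M P1=I P2=I P3=I  mem[L1]=6
27. P1: store L0 := 44  bus=[BusRdX]  L0: P0=I P1=M P2=I P3=I  mem[L0]=84
28. P0: store L0 := 53  bus=[BusRdX,Flush]  L0: P0=M P1=I P2=I P3=I  mem[L0]=44

invalidations = 5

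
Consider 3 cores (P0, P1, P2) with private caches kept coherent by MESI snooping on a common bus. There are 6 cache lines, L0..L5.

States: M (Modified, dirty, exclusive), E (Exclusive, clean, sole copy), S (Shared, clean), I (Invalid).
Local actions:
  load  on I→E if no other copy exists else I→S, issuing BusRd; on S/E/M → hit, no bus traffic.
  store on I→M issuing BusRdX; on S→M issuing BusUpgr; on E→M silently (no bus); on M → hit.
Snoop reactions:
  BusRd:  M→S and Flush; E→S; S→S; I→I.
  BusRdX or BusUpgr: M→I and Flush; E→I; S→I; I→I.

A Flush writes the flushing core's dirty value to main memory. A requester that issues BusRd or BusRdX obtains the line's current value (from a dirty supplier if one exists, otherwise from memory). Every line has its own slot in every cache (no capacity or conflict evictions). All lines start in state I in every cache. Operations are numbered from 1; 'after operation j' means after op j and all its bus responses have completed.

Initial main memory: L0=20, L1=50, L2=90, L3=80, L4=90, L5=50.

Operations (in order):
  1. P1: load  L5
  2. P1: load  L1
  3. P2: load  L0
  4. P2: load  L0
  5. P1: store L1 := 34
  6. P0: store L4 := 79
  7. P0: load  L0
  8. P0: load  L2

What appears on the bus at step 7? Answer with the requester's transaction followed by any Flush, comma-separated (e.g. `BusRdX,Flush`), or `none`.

step 1: P1: load  L5  ⟶  IEI  (L5)  txn=BusRd  M[L5]=50
step 2: P1: load  L1  ⟶  IEI  (L1)  txn=BusRd  M[L1]=50
step 3: P2: load  L0  ⟶  IIE  (L0)  txn=BusRd  M[L0]=20
step 4: P2: load  L0  ⟶  IIE  (L0)  txn=∅  M[L0]=20
step 5: P1: store L1 := 34  ⟶  IMI  (L1)  txn=∅  M[L1]=50
step 6: P0: store L4 := 79  ⟶  MII  (L4)  txn=BusRdX  M[L4]=90
step 7: P0: load  L0  ⟶  SIS  (L0)  txn=BusRd  M[L0]=20
step 8: P0: load  L2  ⟶  EII  (L2)  txn=BusRd  M[L2]=90

bus = BusRd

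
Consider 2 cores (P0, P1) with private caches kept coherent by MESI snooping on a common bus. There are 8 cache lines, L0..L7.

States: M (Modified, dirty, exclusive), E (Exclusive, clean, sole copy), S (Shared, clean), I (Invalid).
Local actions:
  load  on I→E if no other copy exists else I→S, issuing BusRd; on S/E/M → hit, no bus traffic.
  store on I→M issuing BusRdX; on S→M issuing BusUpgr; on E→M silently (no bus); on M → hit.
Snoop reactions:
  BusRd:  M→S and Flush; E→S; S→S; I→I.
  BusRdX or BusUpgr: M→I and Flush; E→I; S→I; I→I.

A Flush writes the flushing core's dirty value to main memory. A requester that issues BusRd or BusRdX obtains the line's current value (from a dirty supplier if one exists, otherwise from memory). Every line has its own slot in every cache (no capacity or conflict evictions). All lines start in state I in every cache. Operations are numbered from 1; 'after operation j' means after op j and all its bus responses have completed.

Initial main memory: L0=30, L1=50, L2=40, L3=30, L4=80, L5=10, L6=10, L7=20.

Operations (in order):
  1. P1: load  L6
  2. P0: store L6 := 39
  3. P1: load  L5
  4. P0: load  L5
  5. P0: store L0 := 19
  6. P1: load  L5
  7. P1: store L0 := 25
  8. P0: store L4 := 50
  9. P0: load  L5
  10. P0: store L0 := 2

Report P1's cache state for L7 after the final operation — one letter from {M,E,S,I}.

state = I

step 1: P1: load  L6  ⟶  IE  (L6)  txn=BusRd  M[L6]=10
step 2: P0: store L6 := 39  ⟶  MI  (L6)  txn=BusRdX  M[L6]=10
step 3: P1: load  L5  ⟶  IE  (L5)  txn=BusRd  M[L5]=10
step 4: P0: load  L5  ⟶  SS  (L5)  txn=BusRd  M[L5]=10
step 5: P0: store L0 := 19  ⟶  MI  (L0)  txn=BusRdX  M[L0]=30
step 6: P1: load  L5  ⟶  SS  (L5)  txn=∅  M[L5]=10
step 7: P1: store L0 := 25  ⟶  IM  (L0)  txn=BusRdX+Flush  M[L0]=19
step 8: P0: store L4 := 50  ⟶  MI  (L4)  txn=BusRdX  M[L4]=80
step 9: P0: load  L5  ⟶  SS  (L5)  txn=∅  M[L5]=10
step 10: P0: store L0 := 2  ⟶  MI  (L0)  txn=BusRdX+Flush  M[L0]=25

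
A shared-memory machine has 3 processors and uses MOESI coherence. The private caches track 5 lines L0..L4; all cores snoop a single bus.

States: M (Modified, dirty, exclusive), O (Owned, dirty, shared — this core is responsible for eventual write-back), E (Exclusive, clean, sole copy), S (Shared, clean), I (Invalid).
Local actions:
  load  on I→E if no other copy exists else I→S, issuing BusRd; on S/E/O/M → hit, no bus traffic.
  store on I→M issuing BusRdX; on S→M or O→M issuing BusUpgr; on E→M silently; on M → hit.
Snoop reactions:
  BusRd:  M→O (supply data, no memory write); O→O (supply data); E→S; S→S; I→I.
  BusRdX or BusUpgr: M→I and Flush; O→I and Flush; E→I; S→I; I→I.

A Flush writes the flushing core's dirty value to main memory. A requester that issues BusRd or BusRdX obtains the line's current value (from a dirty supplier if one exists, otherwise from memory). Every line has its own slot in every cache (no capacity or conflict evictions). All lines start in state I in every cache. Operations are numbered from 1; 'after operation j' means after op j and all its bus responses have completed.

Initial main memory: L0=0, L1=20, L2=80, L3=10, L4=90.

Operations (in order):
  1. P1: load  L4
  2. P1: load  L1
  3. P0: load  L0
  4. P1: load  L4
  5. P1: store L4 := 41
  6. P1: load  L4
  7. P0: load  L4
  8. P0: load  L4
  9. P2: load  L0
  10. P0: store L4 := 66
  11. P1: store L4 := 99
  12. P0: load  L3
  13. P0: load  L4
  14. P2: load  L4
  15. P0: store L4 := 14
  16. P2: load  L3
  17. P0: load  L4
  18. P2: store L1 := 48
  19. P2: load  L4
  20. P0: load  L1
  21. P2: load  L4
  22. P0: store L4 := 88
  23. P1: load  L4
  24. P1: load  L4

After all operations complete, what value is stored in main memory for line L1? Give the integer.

memory[L1] = 20

step 1: P1: load  L4  ⟶  IEI  (L4)  txn=BusRd  M[L4]=90
step 2: P1: load  L1  ⟶  IEI  (L1)  txn=BusRd  M[L1]=20
step 3: P0: load  L0  ⟶  EII  (L0)  txn=BusRd  M[L0]=0
step 4: P1: load  L4  ⟶  IEI  (L4)  txn=∅  M[L4]=90
step 5: P1: store L4 := 41  ⟶  IMI  (L4)  txn=∅  M[L4]=90
step 6: P1: load  L4  ⟶  IMI  (L4)  txn=∅  M[L4]=90
step 7: P0: load  L4  ⟶  SOI  (L4)  txn=BusRd  M[L4]=90
step 8: P0: load  L4  ⟶  SOI  (L4)  txn=∅  M[L4]=90
step 9: P2: load  L0  ⟶  SIS  (L0)  txn=BusRd  M[L0]=0
step 10: P0: store L4 := 66  ⟶  MII  (L4)  txn=BusUpgr+Flush  M[L4]=41
step 11: P1: store L4 := 99  ⟶  IMI  (L4)  txn=BusRdX+Flush  M[L4]=66
step 12: P0: load  L3  ⟶  EII  (L3)  txn=BusRd  M[L3]=10
step 13: P0: load  L4  ⟶  SOI  (L4)  txn=BusRd  M[L4]=66
step 14: P2: load  L4  ⟶  SOS  (L4)  txn=BusRd  M[L4]=66
step 15: P0: store L4 := 14  ⟶  MII  (L4)  txn=BusUpgr+Flush  M[L4]=99
step 16: P2: load  L3  ⟶  SIS  (L3)  txn=BusRd  M[L3]=10
step 17: P0: load  L4  ⟶  MII  (L4)  txn=∅  M[L4]=99
step 18: P2: store L1 := 48  ⟶  IIM  (L1)  txn=BusRdX  M[L1]=20
step 19: P2: load  L4  ⟶  OIS  (L4)  txn=BusRd  M[L4]=99
step 20: P0: load  L1  ⟶  SIO  (L1)  txn=BusRd  M[L1]=20
step 21: P2: load  L4  ⟶  OIS  (L4)  txn=∅  M[L4]=99
step 22: P0: store L4 := 88  ⟶  MII  (L4)  txn=BusUpgr  M[L4]=99
step 23: P1: load  L4  ⟶  OSI  (L4)  txn=BusRd  M[L4]=99
step 24: P1: load  L4  ⟶  OSI  (L4)  txn=∅  M[L4]=99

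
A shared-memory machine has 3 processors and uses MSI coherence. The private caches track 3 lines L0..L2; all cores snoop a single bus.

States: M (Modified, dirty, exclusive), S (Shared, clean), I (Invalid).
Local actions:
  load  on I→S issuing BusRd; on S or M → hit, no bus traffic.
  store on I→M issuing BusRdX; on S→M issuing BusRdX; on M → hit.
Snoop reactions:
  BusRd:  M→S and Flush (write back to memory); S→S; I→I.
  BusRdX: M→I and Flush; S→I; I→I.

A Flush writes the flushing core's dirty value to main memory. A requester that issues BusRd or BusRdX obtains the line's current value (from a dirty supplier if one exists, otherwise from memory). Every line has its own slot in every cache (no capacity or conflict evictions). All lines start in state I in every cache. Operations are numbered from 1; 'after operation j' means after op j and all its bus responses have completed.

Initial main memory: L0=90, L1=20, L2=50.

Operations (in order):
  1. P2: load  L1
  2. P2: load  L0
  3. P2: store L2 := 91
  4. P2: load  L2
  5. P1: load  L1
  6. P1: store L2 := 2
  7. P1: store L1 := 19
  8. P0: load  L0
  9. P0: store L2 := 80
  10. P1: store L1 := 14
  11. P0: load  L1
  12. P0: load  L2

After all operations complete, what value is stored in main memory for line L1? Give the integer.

memory[L1] = 14

  op1 P2: load  L1 → I/I/S on L1; bus BusRd; mem=20
  op2 P2: load  L0 → I/I/S on L0; bus BusRd; mem=90
  op3 P2: store L2 := 91 → I/I/M on L2; bus BusRdX; mem=50
  op4 P2: load  L2 → I/I/M on L2; bus (none); mem=50
  op5 P1: load  L1 → I/S/S on L1; bus BusRd; mem=20
  op6 P1: store L2 := 2 → I/M/I on L2; bus BusRdX Flush; mem=91
  op7 P1: store L1 := 19 → I/M/I on L1; bus BusRdX; mem=20
  op8 P0: load  L0 → S/I/S on L0; bus BusRd; mem=90
  op9 P0: store L2 := 80 → M/I/I on L2; bus BusRdX Flush; mem=2
  op10 P1: store L1 := 14 → I/M/I on L1; bus (none); mem=20
  op11 P0: load  L1 → S/S/I on L1; bus BusRd Flush; mem=14
  op12 P0: load  L2 → M/I/I on L2; bus (none); mem=2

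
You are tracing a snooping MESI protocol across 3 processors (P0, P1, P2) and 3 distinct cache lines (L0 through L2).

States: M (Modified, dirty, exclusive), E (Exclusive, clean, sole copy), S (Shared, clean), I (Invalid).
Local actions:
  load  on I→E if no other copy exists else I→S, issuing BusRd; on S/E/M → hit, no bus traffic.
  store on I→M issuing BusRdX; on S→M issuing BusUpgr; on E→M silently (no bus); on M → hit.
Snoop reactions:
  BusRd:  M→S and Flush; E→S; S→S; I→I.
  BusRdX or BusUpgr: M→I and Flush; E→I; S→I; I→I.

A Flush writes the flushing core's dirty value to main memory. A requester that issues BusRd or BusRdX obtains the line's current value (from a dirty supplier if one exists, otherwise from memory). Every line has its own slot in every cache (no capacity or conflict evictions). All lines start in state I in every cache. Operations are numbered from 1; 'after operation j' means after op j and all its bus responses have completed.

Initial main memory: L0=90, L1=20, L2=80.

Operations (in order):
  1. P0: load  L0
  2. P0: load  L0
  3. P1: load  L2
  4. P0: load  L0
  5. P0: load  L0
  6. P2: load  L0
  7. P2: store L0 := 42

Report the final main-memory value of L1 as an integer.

memory[L1] = 20

step 1: P0: load  L0  ⟶  EII  (L0)  txn=BusRd  M[L0]=90
step 2: P0: load  L0  ⟶  EII  (L0)  txn=∅  M[L0]=90
step 3: P1: load  L2  ⟶  IEI  (L2)  txn=BusRd  M[L2]=80
step 4: P0: load  L0  ⟶  EII  (L0)  txn=∅  M[L0]=90
step 5: P0: load  L0  ⟶  EII  (L0)  txn=∅  M[L0]=90
step 6: P2: load  L0  ⟶  SIS  (L0)  txn=BusRd  M[L0]=90
step 7: P2: store L0 := 42  ⟶  IIM  (L0)  txn=BusUpgr  M[L0]=90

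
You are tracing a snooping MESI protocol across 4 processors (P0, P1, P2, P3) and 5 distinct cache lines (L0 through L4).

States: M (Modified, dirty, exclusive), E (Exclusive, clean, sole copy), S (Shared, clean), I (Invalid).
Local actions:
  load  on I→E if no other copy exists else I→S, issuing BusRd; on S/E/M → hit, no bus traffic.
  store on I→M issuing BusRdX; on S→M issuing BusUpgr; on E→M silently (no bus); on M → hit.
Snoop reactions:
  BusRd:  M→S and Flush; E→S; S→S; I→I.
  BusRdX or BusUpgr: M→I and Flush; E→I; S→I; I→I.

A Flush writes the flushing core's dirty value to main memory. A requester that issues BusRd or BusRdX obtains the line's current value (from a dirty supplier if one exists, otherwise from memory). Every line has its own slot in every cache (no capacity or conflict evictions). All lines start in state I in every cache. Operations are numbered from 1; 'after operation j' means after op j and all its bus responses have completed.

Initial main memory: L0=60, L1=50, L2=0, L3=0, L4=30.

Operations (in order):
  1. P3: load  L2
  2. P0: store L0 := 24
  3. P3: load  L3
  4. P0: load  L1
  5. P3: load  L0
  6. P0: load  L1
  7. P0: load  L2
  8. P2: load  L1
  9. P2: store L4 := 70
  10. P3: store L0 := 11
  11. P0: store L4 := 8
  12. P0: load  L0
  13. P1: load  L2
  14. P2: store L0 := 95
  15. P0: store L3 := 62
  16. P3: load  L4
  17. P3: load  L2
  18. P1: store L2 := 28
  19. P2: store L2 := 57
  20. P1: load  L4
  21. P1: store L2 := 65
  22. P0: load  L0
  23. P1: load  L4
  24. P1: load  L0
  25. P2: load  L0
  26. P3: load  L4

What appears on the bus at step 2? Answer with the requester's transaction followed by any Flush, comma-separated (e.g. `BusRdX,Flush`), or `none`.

step 1: P3: load  L2  ⟶  IIIE  (L2)  txn=BusRd  M[L2]=0
step 2: P0: store L0 := 24  ⟶  MIII  (L0)  txn=BusRdX  M[L0]=60
step 3: P3: load  L3  ⟶  IIIE  (L3)  txn=BusRd  M[L3]=0
step 4: P0: load  L1  ⟶  EIII  (L1)  txn=BusRd  M[L1]=50
step 5: P3: load  L0  ⟶  SIIS  (L0)  txn=BusRd+Flush  M[L0]=24
step 6: P0: load  L1  ⟶  EIII  (L1)  txn=∅  M[L1]=50
step 7: P0: load  L2  ⟶  SIIS  (L2)  txn=BusRd  M[L2]=0
step 8: P2: load  L1  ⟶  SISI  (L1)  txn=BusRd  M[L1]=50
step 9: P2: store L4 := 70  ⟶  IIMI  (L4)  txn=BusRdX  M[L4]=30
step 10: P3: store L0 := 11  ⟶  IIIM  (L0)  txn=BusUpgr  M[L0]=24
step 11: P0: store L4 := 8  ⟶  MIII  (L4)  txn=BusRdX+Flush  M[L4]=70
step 12: P0: load  L0  ⟶  SIIS  (L0)  txn=BusRd+Flush  M[L0]=11
step 13: P1: load  L2  ⟶  SSIS  (L2)  txn=BusRd  M[L2]=0
step 14: P2: store L0 := 95  ⟶  IIMI  (L0)  txn=BusRdX  M[L0]=11
step 15: P0: store L3 := 62  ⟶  MIII  (L3)  txn=BusRdX  M[L3]=0
step 16: P3: load  L4  ⟶  SIIS  (L4)  txn=BusRd+Flush  M[L4]=8
step 17: P3: load  L2  ⟶  SSIS  (L2)  txn=∅  M[L2]=0
step 18: P1: store L2 := 28  ⟶  IMII  (L2)  txn=BusUpgr  M[L2]=0
step 19: P2: store L2 := 57  ⟶  IIMI  (L2)  txn=BusRdX+Flush  M[L2]=28
step 20: P1: load  L4  ⟶  SSIS  (L4)  txn=BusRd  M[L4]=8
step 21: P1: store L2 := 65  ⟶  IMII  (L2)  txn=BusRdX+Flush  M[L2]=57
step 22: P0: load  L0  ⟶  SISI  (L0)  txn=BusRd+Flush  M[L0]=95
step 23: P1: load  L4  ⟶  SSIS  (L4)  txn=∅  M[L4]=8
step 24: P1: load  L0  ⟶  SSSI  (L0)  txn=BusRd  M[L0]=95
step 25: P2: load  L0  ⟶  SSSI  (L0)  txn=∅  M[L0]=95
step 26: P3: load  L4  ⟶  SSIS  (L4)  txn=∅  M[L4]=8

bus = BusRdX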